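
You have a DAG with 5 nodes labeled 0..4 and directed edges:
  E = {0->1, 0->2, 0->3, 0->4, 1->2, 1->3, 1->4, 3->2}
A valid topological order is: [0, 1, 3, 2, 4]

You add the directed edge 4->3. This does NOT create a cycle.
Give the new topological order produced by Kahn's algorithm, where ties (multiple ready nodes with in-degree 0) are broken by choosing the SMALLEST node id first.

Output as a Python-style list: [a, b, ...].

Answer: [0, 1, 4, 3, 2]

Derivation:
Old toposort: [0, 1, 3, 2, 4]
Added edge: 4->3
Position of 4 (4) > position of 3 (2). Must reorder: 4 must now come before 3.
Run Kahn's algorithm (break ties by smallest node id):
  initial in-degrees: [0, 1, 3, 3, 2]
  ready (indeg=0): [0]
  pop 0: indeg[1]->0; indeg[2]->2; indeg[3]->2; indeg[4]->1 | ready=[1] | order so far=[0]
  pop 1: indeg[2]->1; indeg[3]->1; indeg[4]->0 | ready=[4] | order so far=[0, 1]
  pop 4: indeg[3]->0 | ready=[3] | order so far=[0, 1, 4]
  pop 3: indeg[2]->0 | ready=[2] | order so far=[0, 1, 4, 3]
  pop 2: no out-edges | ready=[] | order so far=[0, 1, 4, 3, 2]
  Result: [0, 1, 4, 3, 2]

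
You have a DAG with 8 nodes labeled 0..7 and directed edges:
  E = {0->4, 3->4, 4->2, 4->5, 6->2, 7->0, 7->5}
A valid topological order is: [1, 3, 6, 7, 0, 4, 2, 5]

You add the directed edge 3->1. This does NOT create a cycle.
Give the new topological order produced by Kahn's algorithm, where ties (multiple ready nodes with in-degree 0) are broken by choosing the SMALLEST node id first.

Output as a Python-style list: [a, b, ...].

Old toposort: [1, 3, 6, 7, 0, 4, 2, 5]
Added edge: 3->1
Position of 3 (1) > position of 1 (0). Must reorder: 3 must now come before 1.
Run Kahn's algorithm (break ties by smallest node id):
  initial in-degrees: [1, 1, 2, 0, 2, 2, 0, 0]
  ready (indeg=0): [3, 6, 7]
  pop 3: indeg[1]->0; indeg[4]->1 | ready=[1, 6, 7] | order so far=[3]
  pop 1: no out-edges | ready=[6, 7] | order so far=[3, 1]
  pop 6: indeg[2]->1 | ready=[7] | order so far=[3, 1, 6]
  pop 7: indeg[0]->0; indeg[5]->1 | ready=[0] | order so far=[3, 1, 6, 7]
  pop 0: indeg[4]->0 | ready=[4] | order so far=[3, 1, 6, 7, 0]
  pop 4: indeg[2]->0; indeg[5]->0 | ready=[2, 5] | order so far=[3, 1, 6, 7, 0, 4]
  pop 2: no out-edges | ready=[5] | order so far=[3, 1, 6, 7, 0, 4, 2]
  pop 5: no out-edges | ready=[] | order so far=[3, 1, 6, 7, 0, 4, 2, 5]
  Result: [3, 1, 6, 7, 0, 4, 2, 5]

Answer: [3, 1, 6, 7, 0, 4, 2, 5]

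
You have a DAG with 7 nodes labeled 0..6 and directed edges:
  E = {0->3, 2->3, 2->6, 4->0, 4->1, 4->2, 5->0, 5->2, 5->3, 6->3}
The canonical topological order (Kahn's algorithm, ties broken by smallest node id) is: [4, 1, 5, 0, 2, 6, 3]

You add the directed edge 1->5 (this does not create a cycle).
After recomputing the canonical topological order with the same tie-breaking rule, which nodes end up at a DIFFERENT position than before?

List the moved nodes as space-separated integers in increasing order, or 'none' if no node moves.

Answer: none

Derivation:
Old toposort: [4, 1, 5, 0, 2, 6, 3]
Added edge 1->5
Recompute Kahn (smallest-id tiebreak):
  initial in-degrees: [2, 1, 2, 4, 0, 1, 1]
  ready (indeg=0): [4]
  pop 4: indeg[0]->1; indeg[1]->0; indeg[2]->1 | ready=[1] | order so far=[4]
  pop 1: indeg[5]->0 | ready=[5] | order so far=[4, 1]
  pop 5: indeg[0]->0; indeg[2]->0; indeg[3]->3 | ready=[0, 2] | order so far=[4, 1, 5]
  pop 0: indeg[3]->2 | ready=[2] | order so far=[4, 1, 5, 0]
  pop 2: indeg[3]->1; indeg[6]->0 | ready=[6] | order so far=[4, 1, 5, 0, 2]
  pop 6: indeg[3]->0 | ready=[3] | order so far=[4, 1, 5, 0, 2, 6]
  pop 3: no out-edges | ready=[] | order so far=[4, 1, 5, 0, 2, 6, 3]
New canonical toposort: [4, 1, 5, 0, 2, 6, 3]
Compare positions:
  Node 0: index 3 -> 3 (same)
  Node 1: index 1 -> 1 (same)
  Node 2: index 4 -> 4 (same)
  Node 3: index 6 -> 6 (same)
  Node 4: index 0 -> 0 (same)
  Node 5: index 2 -> 2 (same)
  Node 6: index 5 -> 5 (same)
Nodes that changed position: none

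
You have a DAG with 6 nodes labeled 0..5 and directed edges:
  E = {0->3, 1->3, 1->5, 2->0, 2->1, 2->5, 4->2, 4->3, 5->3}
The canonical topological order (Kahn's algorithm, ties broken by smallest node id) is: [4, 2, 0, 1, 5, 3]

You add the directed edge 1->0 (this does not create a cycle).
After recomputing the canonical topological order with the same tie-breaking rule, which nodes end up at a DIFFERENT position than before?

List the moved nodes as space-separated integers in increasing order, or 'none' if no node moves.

Answer: 0 1

Derivation:
Old toposort: [4, 2, 0, 1, 5, 3]
Added edge 1->0
Recompute Kahn (smallest-id tiebreak):
  initial in-degrees: [2, 1, 1, 4, 0, 2]
  ready (indeg=0): [4]
  pop 4: indeg[2]->0; indeg[3]->3 | ready=[2] | order so far=[4]
  pop 2: indeg[0]->1; indeg[1]->0; indeg[5]->1 | ready=[1] | order so far=[4, 2]
  pop 1: indeg[0]->0; indeg[3]->2; indeg[5]->0 | ready=[0, 5] | order so far=[4, 2, 1]
  pop 0: indeg[3]->1 | ready=[5] | order so far=[4, 2, 1, 0]
  pop 5: indeg[3]->0 | ready=[3] | order so far=[4, 2, 1, 0, 5]
  pop 3: no out-edges | ready=[] | order so far=[4, 2, 1, 0, 5, 3]
New canonical toposort: [4, 2, 1, 0, 5, 3]
Compare positions:
  Node 0: index 2 -> 3 (moved)
  Node 1: index 3 -> 2 (moved)
  Node 2: index 1 -> 1 (same)
  Node 3: index 5 -> 5 (same)
  Node 4: index 0 -> 0 (same)
  Node 5: index 4 -> 4 (same)
Nodes that changed position: 0 1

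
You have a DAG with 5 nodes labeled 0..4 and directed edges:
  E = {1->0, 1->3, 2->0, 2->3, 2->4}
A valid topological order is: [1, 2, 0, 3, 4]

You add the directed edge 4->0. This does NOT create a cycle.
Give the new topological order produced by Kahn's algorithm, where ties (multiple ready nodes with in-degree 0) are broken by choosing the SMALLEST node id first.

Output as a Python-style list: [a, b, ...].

Answer: [1, 2, 3, 4, 0]

Derivation:
Old toposort: [1, 2, 0, 3, 4]
Added edge: 4->0
Position of 4 (4) > position of 0 (2). Must reorder: 4 must now come before 0.
Run Kahn's algorithm (break ties by smallest node id):
  initial in-degrees: [3, 0, 0, 2, 1]
  ready (indeg=0): [1, 2]
  pop 1: indeg[0]->2; indeg[3]->1 | ready=[2] | order so far=[1]
  pop 2: indeg[0]->1; indeg[3]->0; indeg[4]->0 | ready=[3, 4] | order so far=[1, 2]
  pop 3: no out-edges | ready=[4] | order so far=[1, 2, 3]
  pop 4: indeg[0]->0 | ready=[0] | order so far=[1, 2, 3, 4]
  pop 0: no out-edges | ready=[] | order so far=[1, 2, 3, 4, 0]
  Result: [1, 2, 3, 4, 0]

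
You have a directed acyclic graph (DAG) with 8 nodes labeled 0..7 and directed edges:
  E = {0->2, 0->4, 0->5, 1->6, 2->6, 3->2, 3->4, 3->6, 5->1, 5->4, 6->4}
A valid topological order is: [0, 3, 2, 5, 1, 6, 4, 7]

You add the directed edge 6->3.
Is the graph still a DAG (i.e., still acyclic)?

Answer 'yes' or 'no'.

Given toposort: [0, 3, 2, 5, 1, 6, 4, 7]
Position of 6: index 5; position of 3: index 1
New edge 6->3: backward (u after v in old order)
Backward edge: old toposort is now invalid. Check if this creates a cycle.
Does 3 already reach 6? Reachable from 3: [2, 3, 4, 6]. YES -> cycle!
Still a DAG? no

Answer: no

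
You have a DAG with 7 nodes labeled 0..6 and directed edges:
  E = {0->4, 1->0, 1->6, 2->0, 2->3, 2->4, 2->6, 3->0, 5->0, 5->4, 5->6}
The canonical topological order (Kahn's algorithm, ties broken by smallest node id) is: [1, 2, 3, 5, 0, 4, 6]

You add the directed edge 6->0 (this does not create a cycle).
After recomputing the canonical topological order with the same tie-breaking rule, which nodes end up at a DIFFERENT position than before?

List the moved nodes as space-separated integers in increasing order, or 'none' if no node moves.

Answer: 0 4 6

Derivation:
Old toposort: [1, 2, 3, 5, 0, 4, 6]
Added edge 6->0
Recompute Kahn (smallest-id tiebreak):
  initial in-degrees: [5, 0, 0, 1, 3, 0, 3]
  ready (indeg=0): [1, 2, 5]
  pop 1: indeg[0]->4; indeg[6]->2 | ready=[2, 5] | order so far=[1]
  pop 2: indeg[0]->3; indeg[3]->0; indeg[4]->2; indeg[6]->1 | ready=[3, 5] | order so far=[1, 2]
  pop 3: indeg[0]->2 | ready=[5] | order so far=[1, 2, 3]
  pop 5: indeg[0]->1; indeg[4]->1; indeg[6]->0 | ready=[6] | order so far=[1, 2, 3, 5]
  pop 6: indeg[0]->0 | ready=[0] | order so far=[1, 2, 3, 5, 6]
  pop 0: indeg[4]->0 | ready=[4] | order so far=[1, 2, 3, 5, 6, 0]
  pop 4: no out-edges | ready=[] | order so far=[1, 2, 3, 5, 6, 0, 4]
New canonical toposort: [1, 2, 3, 5, 6, 0, 4]
Compare positions:
  Node 0: index 4 -> 5 (moved)
  Node 1: index 0 -> 0 (same)
  Node 2: index 1 -> 1 (same)
  Node 3: index 2 -> 2 (same)
  Node 4: index 5 -> 6 (moved)
  Node 5: index 3 -> 3 (same)
  Node 6: index 6 -> 4 (moved)
Nodes that changed position: 0 4 6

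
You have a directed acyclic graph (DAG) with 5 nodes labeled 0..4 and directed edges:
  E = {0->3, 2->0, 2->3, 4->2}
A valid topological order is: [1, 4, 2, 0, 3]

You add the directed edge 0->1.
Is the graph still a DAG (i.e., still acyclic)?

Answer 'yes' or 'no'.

Answer: yes

Derivation:
Given toposort: [1, 4, 2, 0, 3]
Position of 0: index 3; position of 1: index 0
New edge 0->1: backward (u after v in old order)
Backward edge: old toposort is now invalid. Check if this creates a cycle.
Does 1 already reach 0? Reachable from 1: [1]. NO -> still a DAG (reorder needed).
Still a DAG? yes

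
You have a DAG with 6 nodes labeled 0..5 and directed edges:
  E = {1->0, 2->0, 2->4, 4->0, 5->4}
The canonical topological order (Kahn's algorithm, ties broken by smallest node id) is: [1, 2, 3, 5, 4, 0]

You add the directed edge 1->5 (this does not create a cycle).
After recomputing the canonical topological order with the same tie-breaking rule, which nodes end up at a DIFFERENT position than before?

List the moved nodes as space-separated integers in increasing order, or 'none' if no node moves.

Old toposort: [1, 2, 3, 5, 4, 0]
Added edge 1->5
Recompute Kahn (smallest-id tiebreak):
  initial in-degrees: [3, 0, 0, 0, 2, 1]
  ready (indeg=0): [1, 2, 3]
  pop 1: indeg[0]->2; indeg[5]->0 | ready=[2, 3, 5] | order so far=[1]
  pop 2: indeg[0]->1; indeg[4]->1 | ready=[3, 5] | order so far=[1, 2]
  pop 3: no out-edges | ready=[5] | order so far=[1, 2, 3]
  pop 5: indeg[4]->0 | ready=[4] | order so far=[1, 2, 3, 5]
  pop 4: indeg[0]->0 | ready=[0] | order so far=[1, 2, 3, 5, 4]
  pop 0: no out-edges | ready=[] | order so far=[1, 2, 3, 5, 4, 0]
New canonical toposort: [1, 2, 3, 5, 4, 0]
Compare positions:
  Node 0: index 5 -> 5 (same)
  Node 1: index 0 -> 0 (same)
  Node 2: index 1 -> 1 (same)
  Node 3: index 2 -> 2 (same)
  Node 4: index 4 -> 4 (same)
  Node 5: index 3 -> 3 (same)
Nodes that changed position: none

Answer: none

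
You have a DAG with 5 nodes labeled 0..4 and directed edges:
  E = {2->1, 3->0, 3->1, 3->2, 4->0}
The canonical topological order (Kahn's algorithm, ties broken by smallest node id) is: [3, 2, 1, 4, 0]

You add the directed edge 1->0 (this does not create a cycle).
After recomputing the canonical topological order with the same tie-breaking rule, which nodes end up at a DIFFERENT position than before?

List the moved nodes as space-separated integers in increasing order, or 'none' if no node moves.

Answer: none

Derivation:
Old toposort: [3, 2, 1, 4, 0]
Added edge 1->0
Recompute Kahn (smallest-id tiebreak):
  initial in-degrees: [3, 2, 1, 0, 0]
  ready (indeg=0): [3, 4]
  pop 3: indeg[0]->2; indeg[1]->1; indeg[2]->0 | ready=[2, 4] | order so far=[3]
  pop 2: indeg[1]->0 | ready=[1, 4] | order so far=[3, 2]
  pop 1: indeg[0]->1 | ready=[4] | order so far=[3, 2, 1]
  pop 4: indeg[0]->0 | ready=[0] | order so far=[3, 2, 1, 4]
  pop 0: no out-edges | ready=[] | order so far=[3, 2, 1, 4, 0]
New canonical toposort: [3, 2, 1, 4, 0]
Compare positions:
  Node 0: index 4 -> 4 (same)
  Node 1: index 2 -> 2 (same)
  Node 2: index 1 -> 1 (same)
  Node 3: index 0 -> 0 (same)
  Node 4: index 3 -> 3 (same)
Nodes that changed position: none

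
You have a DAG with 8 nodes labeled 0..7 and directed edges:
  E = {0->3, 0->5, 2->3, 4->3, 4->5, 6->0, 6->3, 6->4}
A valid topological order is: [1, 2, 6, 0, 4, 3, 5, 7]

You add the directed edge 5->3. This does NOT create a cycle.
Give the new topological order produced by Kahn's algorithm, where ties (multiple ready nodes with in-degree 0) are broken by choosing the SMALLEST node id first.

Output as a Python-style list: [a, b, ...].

Answer: [1, 2, 6, 0, 4, 5, 3, 7]

Derivation:
Old toposort: [1, 2, 6, 0, 4, 3, 5, 7]
Added edge: 5->3
Position of 5 (6) > position of 3 (5). Must reorder: 5 must now come before 3.
Run Kahn's algorithm (break ties by smallest node id):
  initial in-degrees: [1, 0, 0, 5, 1, 2, 0, 0]
  ready (indeg=0): [1, 2, 6, 7]
  pop 1: no out-edges | ready=[2, 6, 7] | order so far=[1]
  pop 2: indeg[3]->4 | ready=[6, 7] | order so far=[1, 2]
  pop 6: indeg[0]->0; indeg[3]->3; indeg[4]->0 | ready=[0, 4, 7] | order so far=[1, 2, 6]
  pop 0: indeg[3]->2; indeg[5]->1 | ready=[4, 7] | order so far=[1, 2, 6, 0]
  pop 4: indeg[3]->1; indeg[5]->0 | ready=[5, 7] | order so far=[1, 2, 6, 0, 4]
  pop 5: indeg[3]->0 | ready=[3, 7] | order so far=[1, 2, 6, 0, 4, 5]
  pop 3: no out-edges | ready=[7] | order so far=[1, 2, 6, 0, 4, 5, 3]
  pop 7: no out-edges | ready=[] | order so far=[1, 2, 6, 0, 4, 5, 3, 7]
  Result: [1, 2, 6, 0, 4, 5, 3, 7]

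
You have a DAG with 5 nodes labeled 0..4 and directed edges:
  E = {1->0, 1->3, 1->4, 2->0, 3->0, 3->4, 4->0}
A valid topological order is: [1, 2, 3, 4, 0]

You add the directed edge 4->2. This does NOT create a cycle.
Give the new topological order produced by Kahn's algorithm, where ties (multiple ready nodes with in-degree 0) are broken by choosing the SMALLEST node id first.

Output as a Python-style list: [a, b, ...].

Old toposort: [1, 2, 3, 4, 0]
Added edge: 4->2
Position of 4 (3) > position of 2 (1). Must reorder: 4 must now come before 2.
Run Kahn's algorithm (break ties by smallest node id):
  initial in-degrees: [4, 0, 1, 1, 2]
  ready (indeg=0): [1]
  pop 1: indeg[0]->3; indeg[3]->0; indeg[4]->1 | ready=[3] | order so far=[1]
  pop 3: indeg[0]->2; indeg[4]->0 | ready=[4] | order so far=[1, 3]
  pop 4: indeg[0]->1; indeg[2]->0 | ready=[2] | order so far=[1, 3, 4]
  pop 2: indeg[0]->0 | ready=[0] | order so far=[1, 3, 4, 2]
  pop 0: no out-edges | ready=[] | order so far=[1, 3, 4, 2, 0]
  Result: [1, 3, 4, 2, 0]

Answer: [1, 3, 4, 2, 0]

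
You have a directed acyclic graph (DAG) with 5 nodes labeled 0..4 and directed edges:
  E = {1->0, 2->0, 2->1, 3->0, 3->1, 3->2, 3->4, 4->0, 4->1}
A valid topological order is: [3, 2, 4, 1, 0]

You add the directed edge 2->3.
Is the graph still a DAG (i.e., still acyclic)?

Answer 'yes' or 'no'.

Answer: no

Derivation:
Given toposort: [3, 2, 4, 1, 0]
Position of 2: index 1; position of 3: index 0
New edge 2->3: backward (u after v in old order)
Backward edge: old toposort is now invalid. Check if this creates a cycle.
Does 3 already reach 2? Reachable from 3: [0, 1, 2, 3, 4]. YES -> cycle!
Still a DAG? no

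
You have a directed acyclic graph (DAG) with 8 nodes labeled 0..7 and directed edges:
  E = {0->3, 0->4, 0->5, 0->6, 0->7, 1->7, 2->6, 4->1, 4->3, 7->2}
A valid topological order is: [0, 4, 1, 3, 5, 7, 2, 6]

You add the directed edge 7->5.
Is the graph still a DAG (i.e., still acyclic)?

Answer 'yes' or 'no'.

Given toposort: [0, 4, 1, 3, 5, 7, 2, 6]
Position of 7: index 5; position of 5: index 4
New edge 7->5: backward (u after v in old order)
Backward edge: old toposort is now invalid. Check if this creates a cycle.
Does 5 already reach 7? Reachable from 5: [5]. NO -> still a DAG (reorder needed).
Still a DAG? yes

Answer: yes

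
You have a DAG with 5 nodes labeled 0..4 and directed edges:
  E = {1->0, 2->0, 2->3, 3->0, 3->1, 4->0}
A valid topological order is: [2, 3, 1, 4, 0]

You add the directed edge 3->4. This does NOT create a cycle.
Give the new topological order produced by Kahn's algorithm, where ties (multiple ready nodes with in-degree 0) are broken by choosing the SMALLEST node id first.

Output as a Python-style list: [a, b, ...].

Answer: [2, 3, 1, 4, 0]

Derivation:
Old toposort: [2, 3, 1, 4, 0]
Added edge: 3->4
Position of 3 (1) < position of 4 (3). Old order still valid.
Run Kahn's algorithm (break ties by smallest node id):
  initial in-degrees: [4, 1, 0, 1, 1]
  ready (indeg=0): [2]
  pop 2: indeg[0]->3; indeg[3]->0 | ready=[3] | order so far=[2]
  pop 3: indeg[0]->2; indeg[1]->0; indeg[4]->0 | ready=[1, 4] | order so far=[2, 3]
  pop 1: indeg[0]->1 | ready=[4] | order so far=[2, 3, 1]
  pop 4: indeg[0]->0 | ready=[0] | order so far=[2, 3, 1, 4]
  pop 0: no out-edges | ready=[] | order so far=[2, 3, 1, 4, 0]
  Result: [2, 3, 1, 4, 0]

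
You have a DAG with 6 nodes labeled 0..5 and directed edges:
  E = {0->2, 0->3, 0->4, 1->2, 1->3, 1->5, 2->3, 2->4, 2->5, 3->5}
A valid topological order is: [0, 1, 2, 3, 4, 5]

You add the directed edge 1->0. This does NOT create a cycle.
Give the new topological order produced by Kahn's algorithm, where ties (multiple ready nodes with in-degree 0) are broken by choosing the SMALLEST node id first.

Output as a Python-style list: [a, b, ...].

Answer: [1, 0, 2, 3, 4, 5]

Derivation:
Old toposort: [0, 1, 2, 3, 4, 5]
Added edge: 1->0
Position of 1 (1) > position of 0 (0). Must reorder: 1 must now come before 0.
Run Kahn's algorithm (break ties by smallest node id):
  initial in-degrees: [1, 0, 2, 3, 2, 3]
  ready (indeg=0): [1]
  pop 1: indeg[0]->0; indeg[2]->1; indeg[3]->2; indeg[5]->2 | ready=[0] | order so far=[1]
  pop 0: indeg[2]->0; indeg[3]->1; indeg[4]->1 | ready=[2] | order so far=[1, 0]
  pop 2: indeg[3]->0; indeg[4]->0; indeg[5]->1 | ready=[3, 4] | order so far=[1, 0, 2]
  pop 3: indeg[5]->0 | ready=[4, 5] | order so far=[1, 0, 2, 3]
  pop 4: no out-edges | ready=[5] | order so far=[1, 0, 2, 3, 4]
  pop 5: no out-edges | ready=[] | order so far=[1, 0, 2, 3, 4, 5]
  Result: [1, 0, 2, 3, 4, 5]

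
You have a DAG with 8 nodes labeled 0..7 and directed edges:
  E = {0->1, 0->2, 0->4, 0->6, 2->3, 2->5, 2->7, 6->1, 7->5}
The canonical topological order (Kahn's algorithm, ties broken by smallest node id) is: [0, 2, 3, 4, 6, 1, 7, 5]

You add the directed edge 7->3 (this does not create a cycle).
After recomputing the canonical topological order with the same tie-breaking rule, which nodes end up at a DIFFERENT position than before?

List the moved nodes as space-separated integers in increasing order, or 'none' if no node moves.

Old toposort: [0, 2, 3, 4, 6, 1, 7, 5]
Added edge 7->3
Recompute Kahn (smallest-id tiebreak):
  initial in-degrees: [0, 2, 1, 2, 1, 2, 1, 1]
  ready (indeg=0): [0]
  pop 0: indeg[1]->1; indeg[2]->0; indeg[4]->0; indeg[6]->0 | ready=[2, 4, 6] | order so far=[0]
  pop 2: indeg[3]->1; indeg[5]->1; indeg[7]->0 | ready=[4, 6, 7] | order so far=[0, 2]
  pop 4: no out-edges | ready=[6, 7] | order so far=[0, 2, 4]
  pop 6: indeg[1]->0 | ready=[1, 7] | order so far=[0, 2, 4, 6]
  pop 1: no out-edges | ready=[7] | order so far=[0, 2, 4, 6, 1]
  pop 7: indeg[3]->0; indeg[5]->0 | ready=[3, 5] | order so far=[0, 2, 4, 6, 1, 7]
  pop 3: no out-edges | ready=[5] | order so far=[0, 2, 4, 6, 1, 7, 3]
  pop 5: no out-edges | ready=[] | order so far=[0, 2, 4, 6, 1, 7, 3, 5]
New canonical toposort: [0, 2, 4, 6, 1, 7, 3, 5]
Compare positions:
  Node 0: index 0 -> 0 (same)
  Node 1: index 5 -> 4 (moved)
  Node 2: index 1 -> 1 (same)
  Node 3: index 2 -> 6 (moved)
  Node 4: index 3 -> 2 (moved)
  Node 5: index 7 -> 7 (same)
  Node 6: index 4 -> 3 (moved)
  Node 7: index 6 -> 5 (moved)
Nodes that changed position: 1 3 4 6 7

Answer: 1 3 4 6 7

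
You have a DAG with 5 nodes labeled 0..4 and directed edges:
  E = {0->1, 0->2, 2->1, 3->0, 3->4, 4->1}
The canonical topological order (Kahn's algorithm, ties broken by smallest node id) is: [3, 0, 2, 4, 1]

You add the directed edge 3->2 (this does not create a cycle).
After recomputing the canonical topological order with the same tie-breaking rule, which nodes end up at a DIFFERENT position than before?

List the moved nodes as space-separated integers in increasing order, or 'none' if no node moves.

Old toposort: [3, 0, 2, 4, 1]
Added edge 3->2
Recompute Kahn (smallest-id tiebreak):
  initial in-degrees: [1, 3, 2, 0, 1]
  ready (indeg=0): [3]
  pop 3: indeg[0]->0; indeg[2]->1; indeg[4]->0 | ready=[0, 4] | order so far=[3]
  pop 0: indeg[1]->2; indeg[2]->0 | ready=[2, 4] | order so far=[3, 0]
  pop 2: indeg[1]->1 | ready=[4] | order so far=[3, 0, 2]
  pop 4: indeg[1]->0 | ready=[1] | order so far=[3, 0, 2, 4]
  pop 1: no out-edges | ready=[] | order so far=[3, 0, 2, 4, 1]
New canonical toposort: [3, 0, 2, 4, 1]
Compare positions:
  Node 0: index 1 -> 1 (same)
  Node 1: index 4 -> 4 (same)
  Node 2: index 2 -> 2 (same)
  Node 3: index 0 -> 0 (same)
  Node 4: index 3 -> 3 (same)
Nodes that changed position: none

Answer: none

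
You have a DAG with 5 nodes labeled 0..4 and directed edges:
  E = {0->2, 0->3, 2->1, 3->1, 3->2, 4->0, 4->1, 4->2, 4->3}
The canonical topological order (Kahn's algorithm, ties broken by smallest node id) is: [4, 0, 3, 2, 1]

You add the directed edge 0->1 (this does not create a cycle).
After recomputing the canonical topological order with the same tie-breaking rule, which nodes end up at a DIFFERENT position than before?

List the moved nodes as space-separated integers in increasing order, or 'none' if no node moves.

Answer: none

Derivation:
Old toposort: [4, 0, 3, 2, 1]
Added edge 0->1
Recompute Kahn (smallest-id tiebreak):
  initial in-degrees: [1, 4, 3, 2, 0]
  ready (indeg=0): [4]
  pop 4: indeg[0]->0; indeg[1]->3; indeg[2]->2; indeg[3]->1 | ready=[0] | order so far=[4]
  pop 0: indeg[1]->2; indeg[2]->1; indeg[3]->0 | ready=[3] | order so far=[4, 0]
  pop 3: indeg[1]->1; indeg[2]->0 | ready=[2] | order so far=[4, 0, 3]
  pop 2: indeg[1]->0 | ready=[1] | order so far=[4, 0, 3, 2]
  pop 1: no out-edges | ready=[] | order so far=[4, 0, 3, 2, 1]
New canonical toposort: [4, 0, 3, 2, 1]
Compare positions:
  Node 0: index 1 -> 1 (same)
  Node 1: index 4 -> 4 (same)
  Node 2: index 3 -> 3 (same)
  Node 3: index 2 -> 2 (same)
  Node 4: index 0 -> 0 (same)
Nodes that changed position: none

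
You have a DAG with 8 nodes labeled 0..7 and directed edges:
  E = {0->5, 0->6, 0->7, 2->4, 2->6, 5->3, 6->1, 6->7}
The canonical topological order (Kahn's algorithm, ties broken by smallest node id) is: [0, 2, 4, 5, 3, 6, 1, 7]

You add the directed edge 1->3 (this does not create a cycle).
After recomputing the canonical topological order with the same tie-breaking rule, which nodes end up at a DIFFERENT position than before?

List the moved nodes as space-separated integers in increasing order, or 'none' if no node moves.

Answer: 1 3 6

Derivation:
Old toposort: [0, 2, 4, 5, 3, 6, 1, 7]
Added edge 1->3
Recompute Kahn (smallest-id tiebreak):
  initial in-degrees: [0, 1, 0, 2, 1, 1, 2, 2]
  ready (indeg=0): [0, 2]
  pop 0: indeg[5]->0; indeg[6]->1; indeg[7]->1 | ready=[2, 5] | order so far=[0]
  pop 2: indeg[4]->0; indeg[6]->0 | ready=[4, 5, 6] | order so far=[0, 2]
  pop 4: no out-edges | ready=[5, 6] | order so far=[0, 2, 4]
  pop 5: indeg[3]->1 | ready=[6] | order so far=[0, 2, 4, 5]
  pop 6: indeg[1]->0; indeg[7]->0 | ready=[1, 7] | order so far=[0, 2, 4, 5, 6]
  pop 1: indeg[3]->0 | ready=[3, 7] | order so far=[0, 2, 4, 5, 6, 1]
  pop 3: no out-edges | ready=[7] | order so far=[0, 2, 4, 5, 6, 1, 3]
  pop 7: no out-edges | ready=[] | order so far=[0, 2, 4, 5, 6, 1, 3, 7]
New canonical toposort: [0, 2, 4, 5, 6, 1, 3, 7]
Compare positions:
  Node 0: index 0 -> 0 (same)
  Node 1: index 6 -> 5 (moved)
  Node 2: index 1 -> 1 (same)
  Node 3: index 4 -> 6 (moved)
  Node 4: index 2 -> 2 (same)
  Node 5: index 3 -> 3 (same)
  Node 6: index 5 -> 4 (moved)
  Node 7: index 7 -> 7 (same)
Nodes that changed position: 1 3 6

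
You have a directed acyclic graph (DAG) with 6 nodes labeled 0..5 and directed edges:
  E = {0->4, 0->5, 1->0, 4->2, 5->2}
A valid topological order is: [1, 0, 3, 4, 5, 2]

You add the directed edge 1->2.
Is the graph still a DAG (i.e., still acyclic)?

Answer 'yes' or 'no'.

Answer: yes

Derivation:
Given toposort: [1, 0, 3, 4, 5, 2]
Position of 1: index 0; position of 2: index 5
New edge 1->2: forward
Forward edge: respects the existing order. Still a DAG, same toposort still valid.
Still a DAG? yes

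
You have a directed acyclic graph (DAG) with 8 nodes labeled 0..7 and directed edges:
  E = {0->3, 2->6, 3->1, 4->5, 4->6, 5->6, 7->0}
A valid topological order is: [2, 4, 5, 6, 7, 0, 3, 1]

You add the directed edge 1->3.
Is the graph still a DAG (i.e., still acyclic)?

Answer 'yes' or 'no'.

Answer: no

Derivation:
Given toposort: [2, 4, 5, 6, 7, 0, 3, 1]
Position of 1: index 7; position of 3: index 6
New edge 1->3: backward (u after v in old order)
Backward edge: old toposort is now invalid. Check if this creates a cycle.
Does 3 already reach 1? Reachable from 3: [1, 3]. YES -> cycle!
Still a DAG? no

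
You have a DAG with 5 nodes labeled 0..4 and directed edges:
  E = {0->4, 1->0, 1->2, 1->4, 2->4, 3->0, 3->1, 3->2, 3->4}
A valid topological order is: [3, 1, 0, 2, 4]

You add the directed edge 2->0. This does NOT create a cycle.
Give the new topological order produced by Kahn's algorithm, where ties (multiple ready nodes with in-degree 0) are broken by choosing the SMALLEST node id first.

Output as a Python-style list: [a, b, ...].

Old toposort: [3, 1, 0, 2, 4]
Added edge: 2->0
Position of 2 (3) > position of 0 (2). Must reorder: 2 must now come before 0.
Run Kahn's algorithm (break ties by smallest node id):
  initial in-degrees: [3, 1, 2, 0, 4]
  ready (indeg=0): [3]
  pop 3: indeg[0]->2; indeg[1]->0; indeg[2]->1; indeg[4]->3 | ready=[1] | order so far=[3]
  pop 1: indeg[0]->1; indeg[2]->0; indeg[4]->2 | ready=[2] | order so far=[3, 1]
  pop 2: indeg[0]->0; indeg[4]->1 | ready=[0] | order so far=[3, 1, 2]
  pop 0: indeg[4]->0 | ready=[4] | order so far=[3, 1, 2, 0]
  pop 4: no out-edges | ready=[] | order so far=[3, 1, 2, 0, 4]
  Result: [3, 1, 2, 0, 4]

Answer: [3, 1, 2, 0, 4]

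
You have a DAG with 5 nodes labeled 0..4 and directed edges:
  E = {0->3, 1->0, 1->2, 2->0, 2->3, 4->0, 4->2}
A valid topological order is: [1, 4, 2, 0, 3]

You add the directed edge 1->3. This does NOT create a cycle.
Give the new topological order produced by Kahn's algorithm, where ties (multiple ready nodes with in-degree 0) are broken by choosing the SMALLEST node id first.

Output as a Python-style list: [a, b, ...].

Old toposort: [1, 4, 2, 0, 3]
Added edge: 1->3
Position of 1 (0) < position of 3 (4). Old order still valid.
Run Kahn's algorithm (break ties by smallest node id):
  initial in-degrees: [3, 0, 2, 3, 0]
  ready (indeg=0): [1, 4]
  pop 1: indeg[0]->2; indeg[2]->1; indeg[3]->2 | ready=[4] | order so far=[1]
  pop 4: indeg[0]->1; indeg[2]->0 | ready=[2] | order so far=[1, 4]
  pop 2: indeg[0]->0; indeg[3]->1 | ready=[0] | order so far=[1, 4, 2]
  pop 0: indeg[3]->0 | ready=[3] | order so far=[1, 4, 2, 0]
  pop 3: no out-edges | ready=[] | order so far=[1, 4, 2, 0, 3]
  Result: [1, 4, 2, 0, 3]

Answer: [1, 4, 2, 0, 3]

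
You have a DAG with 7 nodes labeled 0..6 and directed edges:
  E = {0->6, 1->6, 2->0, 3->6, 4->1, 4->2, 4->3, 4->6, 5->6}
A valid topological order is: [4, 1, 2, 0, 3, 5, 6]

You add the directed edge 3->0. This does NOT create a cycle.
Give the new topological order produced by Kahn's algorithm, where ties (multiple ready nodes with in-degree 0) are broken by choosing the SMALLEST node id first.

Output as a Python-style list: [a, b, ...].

Answer: [4, 1, 2, 3, 0, 5, 6]

Derivation:
Old toposort: [4, 1, 2, 0, 3, 5, 6]
Added edge: 3->0
Position of 3 (4) > position of 0 (3). Must reorder: 3 must now come before 0.
Run Kahn's algorithm (break ties by smallest node id):
  initial in-degrees: [2, 1, 1, 1, 0, 0, 5]
  ready (indeg=0): [4, 5]
  pop 4: indeg[1]->0; indeg[2]->0; indeg[3]->0; indeg[6]->4 | ready=[1, 2, 3, 5] | order so far=[4]
  pop 1: indeg[6]->3 | ready=[2, 3, 5] | order so far=[4, 1]
  pop 2: indeg[0]->1 | ready=[3, 5] | order so far=[4, 1, 2]
  pop 3: indeg[0]->0; indeg[6]->2 | ready=[0, 5] | order so far=[4, 1, 2, 3]
  pop 0: indeg[6]->1 | ready=[5] | order so far=[4, 1, 2, 3, 0]
  pop 5: indeg[6]->0 | ready=[6] | order so far=[4, 1, 2, 3, 0, 5]
  pop 6: no out-edges | ready=[] | order so far=[4, 1, 2, 3, 0, 5, 6]
  Result: [4, 1, 2, 3, 0, 5, 6]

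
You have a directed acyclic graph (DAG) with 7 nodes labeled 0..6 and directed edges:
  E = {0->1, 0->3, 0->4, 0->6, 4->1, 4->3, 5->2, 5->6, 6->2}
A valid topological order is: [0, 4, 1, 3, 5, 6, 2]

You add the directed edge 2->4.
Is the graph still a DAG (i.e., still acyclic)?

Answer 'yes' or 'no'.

Given toposort: [0, 4, 1, 3, 5, 6, 2]
Position of 2: index 6; position of 4: index 1
New edge 2->4: backward (u after v in old order)
Backward edge: old toposort is now invalid. Check if this creates a cycle.
Does 4 already reach 2? Reachable from 4: [1, 3, 4]. NO -> still a DAG (reorder needed).
Still a DAG? yes

Answer: yes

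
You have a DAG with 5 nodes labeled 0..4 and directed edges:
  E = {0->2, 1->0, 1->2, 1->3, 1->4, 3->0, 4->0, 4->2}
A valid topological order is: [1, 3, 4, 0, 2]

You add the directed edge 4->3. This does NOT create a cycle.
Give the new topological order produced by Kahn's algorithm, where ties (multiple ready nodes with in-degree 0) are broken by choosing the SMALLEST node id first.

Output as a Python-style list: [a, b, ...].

Old toposort: [1, 3, 4, 0, 2]
Added edge: 4->3
Position of 4 (2) > position of 3 (1). Must reorder: 4 must now come before 3.
Run Kahn's algorithm (break ties by smallest node id):
  initial in-degrees: [3, 0, 3, 2, 1]
  ready (indeg=0): [1]
  pop 1: indeg[0]->2; indeg[2]->2; indeg[3]->1; indeg[4]->0 | ready=[4] | order so far=[1]
  pop 4: indeg[0]->1; indeg[2]->1; indeg[3]->0 | ready=[3] | order so far=[1, 4]
  pop 3: indeg[0]->0 | ready=[0] | order so far=[1, 4, 3]
  pop 0: indeg[2]->0 | ready=[2] | order so far=[1, 4, 3, 0]
  pop 2: no out-edges | ready=[] | order so far=[1, 4, 3, 0, 2]
  Result: [1, 4, 3, 0, 2]

Answer: [1, 4, 3, 0, 2]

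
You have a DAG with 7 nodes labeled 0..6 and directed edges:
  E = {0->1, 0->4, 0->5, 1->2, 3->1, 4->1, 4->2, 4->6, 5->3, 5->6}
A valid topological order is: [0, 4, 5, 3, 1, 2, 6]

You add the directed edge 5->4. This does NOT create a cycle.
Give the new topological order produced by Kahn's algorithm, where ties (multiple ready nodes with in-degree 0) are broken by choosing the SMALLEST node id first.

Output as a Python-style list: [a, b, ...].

Answer: [0, 5, 3, 4, 1, 2, 6]

Derivation:
Old toposort: [0, 4, 5, 3, 1, 2, 6]
Added edge: 5->4
Position of 5 (2) > position of 4 (1). Must reorder: 5 must now come before 4.
Run Kahn's algorithm (break ties by smallest node id):
  initial in-degrees: [0, 3, 2, 1, 2, 1, 2]
  ready (indeg=0): [0]
  pop 0: indeg[1]->2; indeg[4]->1; indeg[5]->0 | ready=[5] | order so far=[0]
  pop 5: indeg[3]->0; indeg[4]->0; indeg[6]->1 | ready=[3, 4] | order so far=[0, 5]
  pop 3: indeg[1]->1 | ready=[4] | order so far=[0, 5, 3]
  pop 4: indeg[1]->0; indeg[2]->1; indeg[6]->0 | ready=[1, 6] | order so far=[0, 5, 3, 4]
  pop 1: indeg[2]->0 | ready=[2, 6] | order so far=[0, 5, 3, 4, 1]
  pop 2: no out-edges | ready=[6] | order so far=[0, 5, 3, 4, 1, 2]
  pop 6: no out-edges | ready=[] | order so far=[0, 5, 3, 4, 1, 2, 6]
  Result: [0, 5, 3, 4, 1, 2, 6]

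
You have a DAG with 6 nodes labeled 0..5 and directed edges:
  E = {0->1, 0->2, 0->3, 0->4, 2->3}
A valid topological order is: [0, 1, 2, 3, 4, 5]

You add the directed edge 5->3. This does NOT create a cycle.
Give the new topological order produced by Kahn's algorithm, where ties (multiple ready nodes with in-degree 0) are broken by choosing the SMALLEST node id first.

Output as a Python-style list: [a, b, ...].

Answer: [0, 1, 2, 4, 5, 3]

Derivation:
Old toposort: [0, 1, 2, 3, 4, 5]
Added edge: 5->3
Position of 5 (5) > position of 3 (3). Must reorder: 5 must now come before 3.
Run Kahn's algorithm (break ties by smallest node id):
  initial in-degrees: [0, 1, 1, 3, 1, 0]
  ready (indeg=0): [0, 5]
  pop 0: indeg[1]->0; indeg[2]->0; indeg[3]->2; indeg[4]->0 | ready=[1, 2, 4, 5] | order so far=[0]
  pop 1: no out-edges | ready=[2, 4, 5] | order so far=[0, 1]
  pop 2: indeg[3]->1 | ready=[4, 5] | order so far=[0, 1, 2]
  pop 4: no out-edges | ready=[5] | order so far=[0, 1, 2, 4]
  pop 5: indeg[3]->0 | ready=[3] | order so far=[0, 1, 2, 4, 5]
  pop 3: no out-edges | ready=[] | order so far=[0, 1, 2, 4, 5, 3]
  Result: [0, 1, 2, 4, 5, 3]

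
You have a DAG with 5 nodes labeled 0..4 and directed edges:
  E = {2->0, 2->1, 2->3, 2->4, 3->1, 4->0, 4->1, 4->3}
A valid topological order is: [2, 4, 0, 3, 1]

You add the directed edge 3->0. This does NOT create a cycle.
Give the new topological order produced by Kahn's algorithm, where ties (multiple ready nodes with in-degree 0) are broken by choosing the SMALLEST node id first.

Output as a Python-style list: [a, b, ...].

Answer: [2, 4, 3, 0, 1]

Derivation:
Old toposort: [2, 4, 0, 3, 1]
Added edge: 3->0
Position of 3 (3) > position of 0 (2). Must reorder: 3 must now come before 0.
Run Kahn's algorithm (break ties by smallest node id):
  initial in-degrees: [3, 3, 0, 2, 1]
  ready (indeg=0): [2]
  pop 2: indeg[0]->2; indeg[1]->2; indeg[3]->1; indeg[4]->0 | ready=[4] | order so far=[2]
  pop 4: indeg[0]->1; indeg[1]->1; indeg[3]->0 | ready=[3] | order so far=[2, 4]
  pop 3: indeg[0]->0; indeg[1]->0 | ready=[0, 1] | order so far=[2, 4, 3]
  pop 0: no out-edges | ready=[1] | order so far=[2, 4, 3, 0]
  pop 1: no out-edges | ready=[] | order so far=[2, 4, 3, 0, 1]
  Result: [2, 4, 3, 0, 1]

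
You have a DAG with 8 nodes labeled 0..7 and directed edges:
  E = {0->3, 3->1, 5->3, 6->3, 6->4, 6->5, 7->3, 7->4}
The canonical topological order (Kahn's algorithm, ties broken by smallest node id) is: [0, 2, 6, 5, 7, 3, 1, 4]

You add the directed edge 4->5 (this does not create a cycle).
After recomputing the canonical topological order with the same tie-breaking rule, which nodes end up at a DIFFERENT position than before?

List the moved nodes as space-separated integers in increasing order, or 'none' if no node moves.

Old toposort: [0, 2, 6, 5, 7, 3, 1, 4]
Added edge 4->5
Recompute Kahn (smallest-id tiebreak):
  initial in-degrees: [0, 1, 0, 4, 2, 2, 0, 0]
  ready (indeg=0): [0, 2, 6, 7]
  pop 0: indeg[3]->3 | ready=[2, 6, 7] | order so far=[0]
  pop 2: no out-edges | ready=[6, 7] | order so far=[0, 2]
  pop 6: indeg[3]->2; indeg[4]->1; indeg[5]->1 | ready=[7] | order so far=[0, 2, 6]
  pop 7: indeg[3]->1; indeg[4]->0 | ready=[4] | order so far=[0, 2, 6, 7]
  pop 4: indeg[5]->0 | ready=[5] | order so far=[0, 2, 6, 7, 4]
  pop 5: indeg[3]->0 | ready=[3] | order so far=[0, 2, 6, 7, 4, 5]
  pop 3: indeg[1]->0 | ready=[1] | order so far=[0, 2, 6, 7, 4, 5, 3]
  pop 1: no out-edges | ready=[] | order so far=[0, 2, 6, 7, 4, 5, 3, 1]
New canonical toposort: [0, 2, 6, 7, 4, 5, 3, 1]
Compare positions:
  Node 0: index 0 -> 0 (same)
  Node 1: index 6 -> 7 (moved)
  Node 2: index 1 -> 1 (same)
  Node 3: index 5 -> 6 (moved)
  Node 4: index 7 -> 4 (moved)
  Node 5: index 3 -> 5 (moved)
  Node 6: index 2 -> 2 (same)
  Node 7: index 4 -> 3 (moved)
Nodes that changed position: 1 3 4 5 7

Answer: 1 3 4 5 7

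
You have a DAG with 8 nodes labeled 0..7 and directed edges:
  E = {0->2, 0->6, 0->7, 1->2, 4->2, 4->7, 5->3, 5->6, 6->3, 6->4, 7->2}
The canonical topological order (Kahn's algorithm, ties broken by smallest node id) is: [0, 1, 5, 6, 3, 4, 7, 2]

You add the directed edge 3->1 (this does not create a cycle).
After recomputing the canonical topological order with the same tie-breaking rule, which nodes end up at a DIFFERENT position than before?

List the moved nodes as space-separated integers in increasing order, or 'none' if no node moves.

Old toposort: [0, 1, 5, 6, 3, 4, 7, 2]
Added edge 3->1
Recompute Kahn (smallest-id tiebreak):
  initial in-degrees: [0, 1, 4, 2, 1, 0, 2, 2]
  ready (indeg=0): [0, 5]
  pop 0: indeg[2]->3; indeg[6]->1; indeg[7]->1 | ready=[5] | order so far=[0]
  pop 5: indeg[3]->1; indeg[6]->0 | ready=[6] | order so far=[0, 5]
  pop 6: indeg[3]->0; indeg[4]->0 | ready=[3, 4] | order so far=[0, 5, 6]
  pop 3: indeg[1]->0 | ready=[1, 4] | order so far=[0, 5, 6, 3]
  pop 1: indeg[2]->2 | ready=[4] | order so far=[0, 5, 6, 3, 1]
  pop 4: indeg[2]->1; indeg[7]->0 | ready=[7] | order so far=[0, 5, 6, 3, 1, 4]
  pop 7: indeg[2]->0 | ready=[2] | order so far=[0, 5, 6, 3, 1, 4, 7]
  pop 2: no out-edges | ready=[] | order so far=[0, 5, 6, 3, 1, 4, 7, 2]
New canonical toposort: [0, 5, 6, 3, 1, 4, 7, 2]
Compare positions:
  Node 0: index 0 -> 0 (same)
  Node 1: index 1 -> 4 (moved)
  Node 2: index 7 -> 7 (same)
  Node 3: index 4 -> 3 (moved)
  Node 4: index 5 -> 5 (same)
  Node 5: index 2 -> 1 (moved)
  Node 6: index 3 -> 2 (moved)
  Node 7: index 6 -> 6 (same)
Nodes that changed position: 1 3 5 6

Answer: 1 3 5 6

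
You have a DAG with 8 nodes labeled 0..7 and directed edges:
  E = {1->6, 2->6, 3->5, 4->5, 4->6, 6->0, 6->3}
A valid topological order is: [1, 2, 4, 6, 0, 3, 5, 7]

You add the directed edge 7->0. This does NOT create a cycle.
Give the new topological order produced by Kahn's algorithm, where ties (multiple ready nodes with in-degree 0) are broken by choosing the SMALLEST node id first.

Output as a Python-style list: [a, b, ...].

Old toposort: [1, 2, 4, 6, 0, 3, 5, 7]
Added edge: 7->0
Position of 7 (7) > position of 0 (4). Must reorder: 7 must now come before 0.
Run Kahn's algorithm (break ties by smallest node id):
  initial in-degrees: [2, 0, 0, 1, 0, 2, 3, 0]
  ready (indeg=0): [1, 2, 4, 7]
  pop 1: indeg[6]->2 | ready=[2, 4, 7] | order so far=[1]
  pop 2: indeg[6]->1 | ready=[4, 7] | order so far=[1, 2]
  pop 4: indeg[5]->1; indeg[6]->0 | ready=[6, 7] | order so far=[1, 2, 4]
  pop 6: indeg[0]->1; indeg[3]->0 | ready=[3, 7] | order so far=[1, 2, 4, 6]
  pop 3: indeg[5]->0 | ready=[5, 7] | order so far=[1, 2, 4, 6, 3]
  pop 5: no out-edges | ready=[7] | order so far=[1, 2, 4, 6, 3, 5]
  pop 7: indeg[0]->0 | ready=[0] | order so far=[1, 2, 4, 6, 3, 5, 7]
  pop 0: no out-edges | ready=[] | order so far=[1, 2, 4, 6, 3, 5, 7, 0]
  Result: [1, 2, 4, 6, 3, 5, 7, 0]

Answer: [1, 2, 4, 6, 3, 5, 7, 0]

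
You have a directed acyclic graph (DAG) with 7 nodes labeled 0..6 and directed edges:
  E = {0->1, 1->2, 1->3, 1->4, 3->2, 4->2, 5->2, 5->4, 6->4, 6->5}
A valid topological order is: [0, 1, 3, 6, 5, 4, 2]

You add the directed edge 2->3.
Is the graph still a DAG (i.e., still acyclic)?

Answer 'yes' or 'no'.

Given toposort: [0, 1, 3, 6, 5, 4, 2]
Position of 2: index 6; position of 3: index 2
New edge 2->3: backward (u after v in old order)
Backward edge: old toposort is now invalid. Check if this creates a cycle.
Does 3 already reach 2? Reachable from 3: [2, 3]. YES -> cycle!
Still a DAG? no

Answer: no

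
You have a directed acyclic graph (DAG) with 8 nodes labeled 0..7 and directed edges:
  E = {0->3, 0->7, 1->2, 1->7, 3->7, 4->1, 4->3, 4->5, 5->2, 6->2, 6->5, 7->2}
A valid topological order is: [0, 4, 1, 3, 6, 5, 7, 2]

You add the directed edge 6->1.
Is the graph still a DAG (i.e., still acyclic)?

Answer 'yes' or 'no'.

Given toposort: [0, 4, 1, 3, 6, 5, 7, 2]
Position of 6: index 4; position of 1: index 2
New edge 6->1: backward (u after v in old order)
Backward edge: old toposort is now invalid. Check if this creates a cycle.
Does 1 already reach 6? Reachable from 1: [1, 2, 7]. NO -> still a DAG (reorder needed).
Still a DAG? yes

Answer: yes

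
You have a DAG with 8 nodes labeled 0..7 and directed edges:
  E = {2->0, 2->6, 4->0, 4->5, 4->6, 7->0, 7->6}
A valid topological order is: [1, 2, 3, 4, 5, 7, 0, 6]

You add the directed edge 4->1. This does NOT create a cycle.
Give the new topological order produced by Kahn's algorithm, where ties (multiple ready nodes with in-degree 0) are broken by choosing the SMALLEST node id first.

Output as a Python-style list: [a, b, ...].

Answer: [2, 3, 4, 1, 5, 7, 0, 6]

Derivation:
Old toposort: [1, 2, 3, 4, 5, 7, 0, 6]
Added edge: 4->1
Position of 4 (3) > position of 1 (0). Must reorder: 4 must now come before 1.
Run Kahn's algorithm (break ties by smallest node id):
  initial in-degrees: [3, 1, 0, 0, 0, 1, 3, 0]
  ready (indeg=0): [2, 3, 4, 7]
  pop 2: indeg[0]->2; indeg[6]->2 | ready=[3, 4, 7] | order so far=[2]
  pop 3: no out-edges | ready=[4, 7] | order so far=[2, 3]
  pop 4: indeg[0]->1; indeg[1]->0; indeg[5]->0; indeg[6]->1 | ready=[1, 5, 7] | order so far=[2, 3, 4]
  pop 1: no out-edges | ready=[5, 7] | order so far=[2, 3, 4, 1]
  pop 5: no out-edges | ready=[7] | order so far=[2, 3, 4, 1, 5]
  pop 7: indeg[0]->0; indeg[6]->0 | ready=[0, 6] | order so far=[2, 3, 4, 1, 5, 7]
  pop 0: no out-edges | ready=[6] | order so far=[2, 3, 4, 1, 5, 7, 0]
  pop 6: no out-edges | ready=[] | order so far=[2, 3, 4, 1, 5, 7, 0, 6]
  Result: [2, 3, 4, 1, 5, 7, 0, 6]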